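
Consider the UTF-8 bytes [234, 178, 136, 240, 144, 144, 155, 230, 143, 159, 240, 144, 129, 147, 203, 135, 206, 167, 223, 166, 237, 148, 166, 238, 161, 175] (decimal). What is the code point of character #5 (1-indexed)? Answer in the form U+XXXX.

Offset 0: leading byte 0xEA = 11101010 → 3-byte char #1 = EA B2 88.
Offset 3: leading byte 0xF0 = 11110000 → 4-byte char #2 = F0 90 90 9B.
Offset 7: leading byte 0xE6 = 11100110 → 3-byte char #3 = E6 8F 9F.
Offset 10: leading byte 0xF0 = 11110000 → 4-byte char #4 = F0 90 81 93.
Offset 14: leading byte 0xCB = 11001011 → 2-byte char #5 = CB 87.
Leading byte 0xCB = 11001011 matches 110xxxxx → 2-byte sequence.
Byte 1: 0xCB = 11001011, payload 01011 (5 bits).
Byte 2: 0x87 = 10000111 (10xxxxxx ✓), payload 000111.
Concatenate: 01011000111 = 0x2C7 (11 bits → U+02C7).

U+02C7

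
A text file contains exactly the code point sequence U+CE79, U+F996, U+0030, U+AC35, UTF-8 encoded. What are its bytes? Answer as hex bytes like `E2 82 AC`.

U+CE79: 3-byte form → EC B9 B9.
U+F996: 3-byte form → EF A6 96.
U+0030: 1-byte form → 30.
U+AC35: 3-byte form → EA B0 B5.
Concatenated (10 bytes): EC B9 B9 EF A6 96 30 EA B0 B5.

EC B9 B9 EF A6 96 30 EA B0 B5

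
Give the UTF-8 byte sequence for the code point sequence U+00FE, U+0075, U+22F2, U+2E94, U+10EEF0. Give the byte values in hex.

U+00FE: 2-byte form → C3 BE.
U+0075: 1-byte form → 75.
U+22F2: 3-byte form → E2 8B B2.
U+2E94: 3-byte form → E2 BA 94.
U+10EEF0: 4-byte form → F4 8E BB B0.
Concatenated (13 bytes): C3 BE 75 E2 8B B2 E2 BA 94 F4 8E BB B0.

C3 BE 75 E2 8B B2 E2 BA 94 F4 8E BB B0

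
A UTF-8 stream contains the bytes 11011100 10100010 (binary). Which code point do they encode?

Leading byte 0xDC = 11011100 matches 110xxxxx → 2-byte sequence.
Byte 1: 0xDC = 11011100, payload 11100 (5 bits).
Byte 2: 0xA2 = 10100010 (10xxxxxx ✓), payload 100010.
Concatenate: 11100100010 = 0x722 (11 bits → U+0722).

U+0722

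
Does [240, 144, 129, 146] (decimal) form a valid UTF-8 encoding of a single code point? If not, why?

valid

Leading byte 0xF0 = 11110000 → 4-byte form.
Continuation bytes 0x90=10010000, 0x81=10000001, 0x92=10010010 all match 10xxxxxx.
Decoded value 0x10052 is ≥ 0x10000 (shortest form) and not a surrogate.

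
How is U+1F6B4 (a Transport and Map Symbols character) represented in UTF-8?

U+1F6B4 = 0x1F6B4 = 128692 decimal. In range U+10000–U+10FFFF → 4-byte form: 11110xxx 10xxxxxx 10xxxxxx 10xxxxxx.
Binary (21 bits): 000011111011010110100.
Split 3+6+6+6: 000 | 011111 | 011010 | 110100.
Byte 1: 11110000 = 0xF0.
Byte 2: 10011111 = 0x9F.
Byte 3: 10011010 = 0x9A.
Byte 4: 10110100 = 0xB4.

F0 9F 9A B4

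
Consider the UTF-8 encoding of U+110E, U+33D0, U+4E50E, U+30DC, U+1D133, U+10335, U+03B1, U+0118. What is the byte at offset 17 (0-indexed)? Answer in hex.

U+110E → 3-byte form E1 84 8E at offsets 0–2.
U+33D0 → 3-byte form E3 8F 90 at offsets 3–5.
U+4E50E → 4-byte form F1 8E 94 8E at offsets 6–9.
U+30DC → 3-byte form E3 83 9C at offsets 10–12.
U+1D133 → 4-byte form F0 9D 84 B3 at offsets 13–16.
U+10335 → 4-byte form F0 90 8C B5 at offsets 17–20.
Offset 17 falls in char 6's range; it's byte 1 of F0 90 8C B5 = 0xF0.

0xF0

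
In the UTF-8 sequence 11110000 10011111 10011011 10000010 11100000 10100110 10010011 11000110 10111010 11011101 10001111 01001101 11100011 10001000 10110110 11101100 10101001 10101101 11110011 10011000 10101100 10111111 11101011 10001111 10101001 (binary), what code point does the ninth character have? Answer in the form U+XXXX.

Offset 0: leading byte 0xF0 = 11110000 → 4-byte char #1 = F0 9F 9B 82.
Offset 4: leading byte 0xE0 = 11100000 → 3-byte char #2 = E0 A6 93.
Offset 7: leading byte 0xC6 = 11000110 → 2-byte char #3 = C6 BA.
Offset 9: leading byte 0xDD = 11011101 → 2-byte char #4 = DD 8F.
Offset 11: leading byte 0x4D = 01001101 → 1-byte char #5 = 4D.
Offset 12: leading byte 0xE3 = 11100011 → 3-byte char #6 = E3 88 B6.
Offset 15: leading byte 0xEC = 11101100 → 3-byte char #7 = EC A9 AD.
Offset 18: leading byte 0xF3 = 11110011 → 4-byte char #8 = F3 98 AC BF.
Offset 22: leading byte 0xEB = 11101011 → 3-byte char #9 = EB 8F A9.
Leading byte 0xEB = 11101011 matches 1110xxxx → 3-byte sequence.
Byte 1: 0xEB = 11101011, payload 1011 (4 bits).
Byte 2: 0x8F = 10001111 (10xxxxxx ✓), payload 001111.
Byte 3: 0xA9 = 10101001 (10xxxxxx ✓), payload 101001.
Concatenate: 1011001111101001 = 0xB3E9 (16 bits → U+B3E9).

U+B3E9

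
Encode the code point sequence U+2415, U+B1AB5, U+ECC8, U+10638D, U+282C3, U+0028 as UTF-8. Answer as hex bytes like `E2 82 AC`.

E2 90 95 F2 B1 AA B5 EE B3 88 F4 86 8E 8D F0 A8 8B 83 28

U+2415: 3-byte form → E2 90 95.
U+B1AB5: 4-byte form → F2 B1 AA B5.
U+ECC8: 3-byte form → EE B3 88.
U+10638D: 4-byte form → F4 86 8E 8D.
U+282C3: 4-byte form → F0 A8 8B 83.
U+0028: 1-byte form → 28.
Concatenated (19 bytes): E2 90 95 F2 B1 AA B5 EE B3 88 F4 86 8E 8D F0 A8 8B 83 28.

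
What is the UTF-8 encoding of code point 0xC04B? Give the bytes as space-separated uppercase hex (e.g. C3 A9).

U+C04B = 0xC04B = 49227 decimal. In range U+0800–U+FFFF → 3-byte form: 1110xxxx 10xxxxxx 10xxxxxx.
Binary (16 bits): 1100000001001011.
Split 4+6+6: 1100 | 000001 | 001011.
Byte 1: 11101100 = 0xEC.
Byte 2: 10000001 = 0x81.
Byte 3: 10001011 = 0x8B.

EC 81 8B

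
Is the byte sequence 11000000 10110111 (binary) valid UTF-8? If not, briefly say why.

Leading byte 0xC0 = 11000000 → 2-byte form.
Continuation bytes all match 10xxxxxx. Payload decodes to 0x37.
But 0x37 < 0x80, the minimum for a 2-byte sequence — this is an overlong encoding.

invalid (overlong encoding)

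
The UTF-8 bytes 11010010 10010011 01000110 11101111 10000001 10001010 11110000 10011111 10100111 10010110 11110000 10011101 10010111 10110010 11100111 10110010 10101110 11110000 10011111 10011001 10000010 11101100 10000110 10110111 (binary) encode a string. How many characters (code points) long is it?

8

Byte at offset 0: 0xD2 = 11010010 → 2-byte char (#1). Advance 2.
Byte at offset 2: 0x46 = 01000110 → 1-byte char (#2). Advance 1.
Byte at offset 3: 0xEF = 11101111 → 3-byte char (#3). Advance 3.
Byte at offset 6: 0xF0 = 11110000 → 4-byte char (#4). Advance 4.
Byte at offset 10: 0xF0 = 11110000 → 4-byte char (#5). Advance 4.
Byte at offset 14: 0xE7 = 11100111 → 3-byte char (#6). Advance 3.
Byte at offset 17: 0xF0 = 11110000 → 4-byte char (#7). Advance 4.
Byte at offset 21: 0xEC = 11101100 → 3-byte char (#8). Advance 3.
Reached end at offset 24 after 8 code points.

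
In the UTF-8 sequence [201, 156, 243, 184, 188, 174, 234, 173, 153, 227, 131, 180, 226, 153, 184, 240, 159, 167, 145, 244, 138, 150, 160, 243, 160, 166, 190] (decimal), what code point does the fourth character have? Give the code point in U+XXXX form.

U+30F4

Offset 0: leading byte 0xC9 = 11001001 → 2-byte char #1 = C9 9C.
Offset 2: leading byte 0xF3 = 11110011 → 4-byte char #2 = F3 B8 BC AE.
Offset 6: leading byte 0xEA = 11101010 → 3-byte char #3 = EA AD 99.
Offset 9: leading byte 0xE3 = 11100011 → 3-byte char #4 = E3 83 B4.
Leading byte 0xE3 = 11100011 matches 1110xxxx → 3-byte sequence.
Byte 1: 0xE3 = 11100011, payload 0011 (4 bits).
Byte 2: 0x83 = 10000011 (10xxxxxx ✓), payload 000011.
Byte 3: 0xB4 = 10110100 (10xxxxxx ✓), payload 110100.
Concatenate: 0011000011110100 = 0x30F4 (16 bits → U+30F4).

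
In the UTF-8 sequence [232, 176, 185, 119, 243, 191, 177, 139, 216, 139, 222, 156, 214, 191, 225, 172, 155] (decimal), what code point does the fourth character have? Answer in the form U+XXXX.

Offset 0: leading byte 0xE8 = 11101000 → 3-byte char #1 = E8 B0 B9.
Offset 3: leading byte 0x77 = 01110111 → 1-byte char #2 = 77.
Offset 4: leading byte 0xF3 = 11110011 → 4-byte char #3 = F3 BF B1 8B.
Offset 8: leading byte 0xD8 = 11011000 → 2-byte char #4 = D8 8B.
Leading byte 0xD8 = 11011000 matches 110xxxxx → 2-byte sequence.
Byte 1: 0xD8 = 11011000, payload 11000 (5 bits).
Byte 2: 0x8B = 10001011 (10xxxxxx ✓), payload 001011.
Concatenate: 11000001011 = 0x60B (11 bits → U+060B).

U+060B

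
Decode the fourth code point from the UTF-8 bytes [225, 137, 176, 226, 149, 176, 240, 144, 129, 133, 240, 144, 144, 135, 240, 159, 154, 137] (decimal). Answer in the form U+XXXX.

U+10407

Offset 0: leading byte 0xE1 = 11100001 → 3-byte char #1 = E1 89 B0.
Offset 3: leading byte 0xE2 = 11100010 → 3-byte char #2 = E2 95 B0.
Offset 6: leading byte 0xF0 = 11110000 → 4-byte char #3 = F0 90 81 85.
Offset 10: leading byte 0xF0 = 11110000 → 4-byte char #4 = F0 90 90 87.
Leading byte 0xF0 = 11110000 matches 11110xxx → 4-byte sequence.
Byte 1: 0xF0 = 11110000, payload 000 (3 bits).
Byte 2: 0x90 = 10010000 (10xxxxxx ✓), payload 010000.
Byte 3: 0x90 = 10010000 (10xxxxxx ✓), payload 010000.
Byte 4: 0x87 = 10000111 (10xxxxxx ✓), payload 000111.
Concatenate: 000010000010000000111 = 0x10407 (21 bits → U+10407).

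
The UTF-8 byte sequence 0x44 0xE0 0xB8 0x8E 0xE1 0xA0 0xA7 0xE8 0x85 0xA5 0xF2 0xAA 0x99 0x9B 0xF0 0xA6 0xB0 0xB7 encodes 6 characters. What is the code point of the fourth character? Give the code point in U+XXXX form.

U+8165

Offset 0: leading byte 0x44 = 01000100 → 1-byte char #1 = 44.
Offset 1: leading byte 0xE0 = 11100000 → 3-byte char #2 = E0 B8 8E.
Offset 4: leading byte 0xE1 = 11100001 → 3-byte char #3 = E1 A0 A7.
Offset 7: leading byte 0xE8 = 11101000 → 3-byte char #4 = E8 85 A5.
Leading byte 0xE8 = 11101000 matches 1110xxxx → 3-byte sequence.
Byte 1: 0xE8 = 11101000, payload 1000 (4 bits).
Byte 2: 0x85 = 10000101 (10xxxxxx ✓), payload 000101.
Byte 3: 0xA5 = 10100101 (10xxxxxx ✓), payload 100101.
Concatenate: 1000000101100101 = 0x8165 (16 bits → U+8165).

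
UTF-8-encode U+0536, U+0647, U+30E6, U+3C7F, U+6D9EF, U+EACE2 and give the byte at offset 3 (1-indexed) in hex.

0xD9

1-indexed offset 3 is 0-indexed offset 2.
U+0536 → 2-byte form D4 B6 at offsets 0–1.
U+0647 → 2-byte form D9 87 at offsets 2–3.
Offset 2 falls in char 2's range; it's byte 1 of D9 87 = 0xD9.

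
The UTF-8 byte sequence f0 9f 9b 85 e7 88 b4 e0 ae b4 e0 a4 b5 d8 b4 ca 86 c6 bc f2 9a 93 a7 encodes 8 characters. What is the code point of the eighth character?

U+9A4E7

Offset 0: leading byte 0xF0 = 11110000 → 4-byte char #1 = F0 9F 9B 85.
Offset 4: leading byte 0xE7 = 11100111 → 3-byte char #2 = E7 88 B4.
Offset 7: leading byte 0xE0 = 11100000 → 3-byte char #3 = E0 AE B4.
Offset 10: leading byte 0xE0 = 11100000 → 3-byte char #4 = E0 A4 B5.
Offset 13: leading byte 0xD8 = 11011000 → 2-byte char #5 = D8 B4.
Offset 15: leading byte 0xCA = 11001010 → 2-byte char #6 = CA 86.
Offset 17: leading byte 0xC6 = 11000110 → 2-byte char #7 = C6 BC.
Offset 19: leading byte 0xF2 = 11110010 → 4-byte char #8 = F2 9A 93 A7.
Leading byte 0xF2 = 11110010 matches 11110xxx → 4-byte sequence.
Byte 1: 0xF2 = 11110010, payload 010 (3 bits).
Byte 2: 0x9A = 10011010 (10xxxxxx ✓), payload 011010.
Byte 3: 0x93 = 10010011 (10xxxxxx ✓), payload 010011.
Byte 4: 0xA7 = 10100111 (10xxxxxx ✓), payload 100111.
Concatenate: 010011010010011100111 = 0x9A4E7 (21 bits → U+9A4E7).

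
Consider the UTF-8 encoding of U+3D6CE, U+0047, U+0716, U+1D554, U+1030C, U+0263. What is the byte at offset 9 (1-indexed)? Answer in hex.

1-indexed offset 9 is 0-indexed offset 8.
U+3D6CE → 4-byte form F0 BD 9B 8E at offsets 0–3.
U+0047 → 1-byte form 47 at offsets 4–4.
U+0716 → 2-byte form DC 96 at offsets 5–6.
U+1D554 → 4-byte form F0 9D 95 94 at offsets 7–10.
Offset 8 falls in char 4's range; it's byte 2 of F0 9D 95 94 = 0x9D.

0x9D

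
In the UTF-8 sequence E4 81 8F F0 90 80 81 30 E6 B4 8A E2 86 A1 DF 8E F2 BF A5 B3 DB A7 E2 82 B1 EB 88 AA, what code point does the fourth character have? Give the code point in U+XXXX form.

U+6D0A

Offset 0: leading byte 0xE4 = 11100100 → 3-byte char #1 = E4 81 8F.
Offset 3: leading byte 0xF0 = 11110000 → 4-byte char #2 = F0 90 80 81.
Offset 7: leading byte 0x30 = 00110000 → 1-byte char #3 = 30.
Offset 8: leading byte 0xE6 = 11100110 → 3-byte char #4 = E6 B4 8A.
Leading byte 0xE6 = 11100110 matches 1110xxxx → 3-byte sequence.
Byte 1: 0xE6 = 11100110, payload 0110 (4 bits).
Byte 2: 0xB4 = 10110100 (10xxxxxx ✓), payload 110100.
Byte 3: 0x8A = 10001010 (10xxxxxx ✓), payload 001010.
Concatenate: 0110110100001010 = 0x6D0A (16 bits → U+6D0A).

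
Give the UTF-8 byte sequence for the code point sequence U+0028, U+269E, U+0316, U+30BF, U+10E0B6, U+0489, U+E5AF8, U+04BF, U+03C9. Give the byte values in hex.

28 E2 9A 9E CC 96 E3 82 BF F4 8E 82 B6 D2 89 F3 A5 AB B8 D2 BF CF 89

U+0028: 1-byte form → 28.
U+269E: 3-byte form → E2 9A 9E.
U+0316: 2-byte form → CC 96.
U+30BF: 3-byte form → E3 82 BF.
U+10E0B6: 4-byte form → F4 8E 82 B6.
U+0489: 2-byte form → D2 89.
U+E5AF8: 4-byte form → F3 A5 AB B8.
U+04BF: 2-byte form → D2 BF.
U+03C9: 2-byte form → CF 89.
Concatenated (23 bytes): 28 E2 9A 9E CC 96 E3 82 BF F4 8E 82 B6 D2 89 F3 A5 AB B8 D2 BF CF 89.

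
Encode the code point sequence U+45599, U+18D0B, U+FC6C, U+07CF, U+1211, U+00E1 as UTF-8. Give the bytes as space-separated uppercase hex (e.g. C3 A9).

U+45599: 4-byte form → F1 85 96 99.
U+18D0B: 4-byte form → F0 98 B4 8B.
U+FC6C: 3-byte form → EF B1 AC.
U+07CF: 2-byte form → DF 8F.
U+1211: 3-byte form → E1 88 91.
U+00E1: 2-byte form → C3 A1.
Concatenated (18 bytes): F1 85 96 99 F0 98 B4 8B EF B1 AC DF 8F E1 88 91 C3 A1.

F1 85 96 99 F0 98 B4 8B EF B1 AC DF 8F E1 88 91 C3 A1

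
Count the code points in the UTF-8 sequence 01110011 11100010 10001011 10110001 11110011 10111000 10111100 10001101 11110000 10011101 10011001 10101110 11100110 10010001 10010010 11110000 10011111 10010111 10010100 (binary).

6

Byte at offset 0: 0x73 = 01110011 → 1-byte char (#1). Advance 1.
Byte at offset 1: 0xE2 = 11100010 → 3-byte char (#2). Advance 3.
Byte at offset 4: 0xF3 = 11110011 → 4-byte char (#3). Advance 4.
Byte at offset 8: 0xF0 = 11110000 → 4-byte char (#4). Advance 4.
Byte at offset 12: 0xE6 = 11100110 → 3-byte char (#5). Advance 3.
Byte at offset 15: 0xF0 = 11110000 → 4-byte char (#6). Advance 4.
Reached end at offset 19 after 6 code points.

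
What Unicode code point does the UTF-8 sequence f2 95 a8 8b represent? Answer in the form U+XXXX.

U+95A0B

Leading byte 0xF2 = 11110010 matches 11110xxx → 4-byte sequence.
Byte 1: 0xF2 = 11110010, payload 010 (3 bits).
Byte 2: 0x95 = 10010101 (10xxxxxx ✓), payload 010101.
Byte 3: 0xA8 = 10101000 (10xxxxxx ✓), payload 101000.
Byte 4: 0x8B = 10001011 (10xxxxxx ✓), payload 001011.
Concatenate: 010010101101000001011 = 0x95A0B (21 bits → U+95A0B).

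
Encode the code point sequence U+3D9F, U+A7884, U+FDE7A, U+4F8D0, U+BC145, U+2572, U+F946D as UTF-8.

E3 B6 9F F2 A7 A2 84 F3 BD B9 BA F1 8F A3 90 F2 BC 85 85 E2 95 B2 F3 B9 91 AD

U+3D9F: 3-byte form → E3 B6 9F.
U+A7884: 4-byte form → F2 A7 A2 84.
U+FDE7A: 4-byte form → F3 BD B9 BA.
U+4F8D0: 4-byte form → F1 8F A3 90.
U+BC145: 4-byte form → F2 BC 85 85.
U+2572: 3-byte form → E2 95 B2.
U+F946D: 4-byte form → F3 B9 91 AD.
Concatenated (26 bytes): E3 B6 9F F2 A7 A2 84 F3 BD B9 BA F1 8F A3 90 F2 BC 85 85 E2 95 B2 F3 B9 91 AD.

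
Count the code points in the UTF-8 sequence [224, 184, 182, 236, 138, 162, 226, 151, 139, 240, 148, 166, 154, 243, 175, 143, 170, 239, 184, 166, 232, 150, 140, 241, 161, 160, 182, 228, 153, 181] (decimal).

Byte at offset 0: 0xE0 = 11100000 → 3-byte char (#1). Advance 3.
Byte at offset 3: 0xEC = 11101100 → 3-byte char (#2). Advance 3.
Byte at offset 6: 0xE2 = 11100010 → 3-byte char (#3). Advance 3.
Byte at offset 9: 0xF0 = 11110000 → 4-byte char (#4). Advance 4.
Byte at offset 13: 0xF3 = 11110011 → 4-byte char (#5). Advance 4.
Byte at offset 17: 0xEF = 11101111 → 3-byte char (#6). Advance 3.
Byte at offset 20: 0xE8 = 11101000 → 3-byte char (#7). Advance 3.
Byte at offset 23: 0xF1 = 11110001 → 4-byte char (#8). Advance 4.
Byte at offset 27: 0xE4 = 11100100 → 3-byte char (#9). Advance 3.
Reached end at offset 30 after 9 code points.

9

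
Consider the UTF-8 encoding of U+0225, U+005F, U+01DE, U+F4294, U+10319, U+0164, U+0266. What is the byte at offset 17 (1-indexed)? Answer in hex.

0xA6

1-indexed offset 17 is 0-indexed offset 16.
U+0225 → 2-byte form C8 A5 at offsets 0–1.
U+005F → 1-byte form 5F at offsets 2–2.
U+01DE → 2-byte form C7 9E at offsets 3–4.
U+F4294 → 4-byte form F3 B4 8A 94 at offsets 5–8.
U+10319 → 4-byte form F0 90 8C 99 at offsets 9–12.
U+0164 → 2-byte form C5 A4 at offsets 13–14.
U+0266 → 2-byte form C9 A6 at offsets 15–16.
Offset 16 falls in char 7's range; it's byte 2 of C9 A6 = 0xA6.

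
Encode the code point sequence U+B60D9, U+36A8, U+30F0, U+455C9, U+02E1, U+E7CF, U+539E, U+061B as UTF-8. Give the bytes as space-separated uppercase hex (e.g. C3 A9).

F2 B6 83 99 E3 9A A8 E3 83 B0 F1 85 97 89 CB A1 EE 9F 8F E5 8E 9E D8 9B

U+B60D9: 4-byte form → F2 B6 83 99.
U+36A8: 3-byte form → E3 9A A8.
U+30F0: 3-byte form → E3 83 B0.
U+455C9: 4-byte form → F1 85 97 89.
U+02E1: 2-byte form → CB A1.
U+E7CF: 3-byte form → EE 9F 8F.
U+539E: 3-byte form → E5 8E 9E.
U+061B: 2-byte form → D8 9B.
Concatenated (24 bytes): F2 B6 83 99 E3 9A A8 E3 83 B0 F1 85 97 89 CB A1 EE 9F 8F E5 8E 9E D8 9B.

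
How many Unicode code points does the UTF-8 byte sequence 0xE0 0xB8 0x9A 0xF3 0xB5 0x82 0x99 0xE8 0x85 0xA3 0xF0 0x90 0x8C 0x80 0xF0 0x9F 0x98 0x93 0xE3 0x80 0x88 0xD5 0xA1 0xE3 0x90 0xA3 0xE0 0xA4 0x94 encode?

Byte at offset 0: 0xE0 = 11100000 → 3-byte char (#1). Advance 3.
Byte at offset 3: 0xF3 = 11110011 → 4-byte char (#2). Advance 4.
Byte at offset 7: 0xE8 = 11101000 → 3-byte char (#3). Advance 3.
Byte at offset 10: 0xF0 = 11110000 → 4-byte char (#4). Advance 4.
Byte at offset 14: 0xF0 = 11110000 → 4-byte char (#5). Advance 4.
Byte at offset 18: 0xE3 = 11100011 → 3-byte char (#6). Advance 3.
Byte at offset 21: 0xD5 = 11010101 → 2-byte char (#7). Advance 2.
Byte at offset 23: 0xE3 = 11100011 → 3-byte char (#8). Advance 3.
Byte at offset 26: 0xE0 = 11100000 → 3-byte char (#9). Advance 3.
Reached end at offset 29 after 9 code points.

9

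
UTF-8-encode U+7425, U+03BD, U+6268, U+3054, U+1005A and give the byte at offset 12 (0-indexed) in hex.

U+7425 → 3-byte form E7 90 A5 at offsets 0–2.
U+03BD → 2-byte form CE BD at offsets 3–4.
U+6268 → 3-byte form E6 89 A8 at offsets 5–7.
U+3054 → 3-byte form E3 81 94 at offsets 8–10.
U+1005A → 4-byte form F0 90 81 9A at offsets 11–14.
Offset 12 falls in char 5's range; it's byte 2 of F0 90 81 9A = 0x90.

0x90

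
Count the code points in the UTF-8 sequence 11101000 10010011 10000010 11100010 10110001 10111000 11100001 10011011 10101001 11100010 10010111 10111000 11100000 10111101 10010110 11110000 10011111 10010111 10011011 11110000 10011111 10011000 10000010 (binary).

Byte at offset 0: 0xE8 = 11101000 → 3-byte char (#1). Advance 3.
Byte at offset 3: 0xE2 = 11100010 → 3-byte char (#2). Advance 3.
Byte at offset 6: 0xE1 = 11100001 → 3-byte char (#3). Advance 3.
Byte at offset 9: 0xE2 = 11100010 → 3-byte char (#4). Advance 3.
Byte at offset 12: 0xE0 = 11100000 → 3-byte char (#5). Advance 3.
Byte at offset 15: 0xF0 = 11110000 → 4-byte char (#6). Advance 4.
Byte at offset 19: 0xF0 = 11110000 → 4-byte char (#7). Advance 4.
Reached end at offset 23 after 7 code points.

7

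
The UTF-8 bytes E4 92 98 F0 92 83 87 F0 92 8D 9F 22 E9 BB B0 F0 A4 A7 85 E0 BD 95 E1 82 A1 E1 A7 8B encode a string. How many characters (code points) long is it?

9

Byte at offset 0: 0xE4 = 11100100 → 3-byte char (#1). Advance 3.
Byte at offset 3: 0xF0 = 11110000 → 4-byte char (#2). Advance 4.
Byte at offset 7: 0xF0 = 11110000 → 4-byte char (#3). Advance 4.
Byte at offset 11: 0x22 = 00100010 → 1-byte char (#4). Advance 1.
Byte at offset 12: 0xE9 = 11101001 → 3-byte char (#5). Advance 3.
Byte at offset 15: 0xF0 = 11110000 → 4-byte char (#6). Advance 4.
Byte at offset 19: 0xE0 = 11100000 → 3-byte char (#7). Advance 3.
Byte at offset 22: 0xE1 = 11100001 → 3-byte char (#8). Advance 3.
Byte at offset 25: 0xE1 = 11100001 → 3-byte char (#9). Advance 3.
Reached end at offset 28 after 9 code points.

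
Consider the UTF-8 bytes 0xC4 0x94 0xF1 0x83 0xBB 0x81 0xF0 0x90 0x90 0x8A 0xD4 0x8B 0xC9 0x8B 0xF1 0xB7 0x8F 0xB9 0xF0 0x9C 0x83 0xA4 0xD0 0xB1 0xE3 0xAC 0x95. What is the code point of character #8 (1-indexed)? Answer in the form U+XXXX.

Offset 0: leading byte 0xC4 = 11000100 → 2-byte char #1 = C4 94.
Offset 2: leading byte 0xF1 = 11110001 → 4-byte char #2 = F1 83 BB 81.
Offset 6: leading byte 0xF0 = 11110000 → 4-byte char #3 = F0 90 90 8A.
Offset 10: leading byte 0xD4 = 11010100 → 2-byte char #4 = D4 8B.
Offset 12: leading byte 0xC9 = 11001001 → 2-byte char #5 = C9 8B.
Offset 14: leading byte 0xF1 = 11110001 → 4-byte char #6 = F1 B7 8F B9.
Offset 18: leading byte 0xF0 = 11110000 → 4-byte char #7 = F0 9C 83 A4.
Offset 22: leading byte 0xD0 = 11010000 → 2-byte char #8 = D0 B1.
Leading byte 0xD0 = 11010000 matches 110xxxxx → 2-byte sequence.
Byte 1: 0xD0 = 11010000, payload 10000 (5 bits).
Byte 2: 0xB1 = 10110001 (10xxxxxx ✓), payload 110001.
Concatenate: 10000110001 = 0x431 (11 bits → U+0431).

U+0431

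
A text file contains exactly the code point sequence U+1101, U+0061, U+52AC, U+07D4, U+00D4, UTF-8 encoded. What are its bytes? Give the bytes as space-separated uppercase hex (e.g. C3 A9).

U+1101: 3-byte form → E1 84 81.
U+0061: 1-byte form → 61.
U+52AC: 3-byte form → E5 8A AC.
U+07D4: 2-byte form → DF 94.
U+00D4: 2-byte form → C3 94.
Concatenated (11 bytes): E1 84 81 61 E5 8A AC DF 94 C3 94.

E1 84 81 61 E5 8A AC DF 94 C3 94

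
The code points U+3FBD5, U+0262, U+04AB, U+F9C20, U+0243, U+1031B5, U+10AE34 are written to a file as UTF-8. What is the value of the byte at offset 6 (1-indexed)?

0xA2

1-indexed offset 6 is 0-indexed offset 5.
U+3FBD5 → 4-byte form F0 BF AF 95 at offsets 0–3.
U+0262 → 2-byte form C9 A2 at offsets 4–5.
Offset 5 falls in char 2's range; it's byte 2 of C9 A2 = 0xA2.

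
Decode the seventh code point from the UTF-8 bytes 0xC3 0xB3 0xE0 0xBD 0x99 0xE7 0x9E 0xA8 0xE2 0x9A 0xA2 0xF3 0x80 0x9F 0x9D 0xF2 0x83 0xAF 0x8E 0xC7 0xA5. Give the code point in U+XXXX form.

Offset 0: leading byte 0xC3 = 11000011 → 2-byte char #1 = C3 B3.
Offset 2: leading byte 0xE0 = 11100000 → 3-byte char #2 = E0 BD 99.
Offset 5: leading byte 0xE7 = 11100111 → 3-byte char #3 = E7 9E A8.
Offset 8: leading byte 0xE2 = 11100010 → 3-byte char #4 = E2 9A A2.
Offset 11: leading byte 0xF3 = 11110011 → 4-byte char #5 = F3 80 9F 9D.
Offset 15: leading byte 0xF2 = 11110010 → 4-byte char #6 = F2 83 AF 8E.
Offset 19: leading byte 0xC7 = 11000111 → 2-byte char #7 = C7 A5.
Leading byte 0xC7 = 11000111 matches 110xxxxx → 2-byte sequence.
Byte 1: 0xC7 = 11000111, payload 00111 (5 bits).
Byte 2: 0xA5 = 10100101 (10xxxxxx ✓), payload 100101.
Concatenate: 00111100101 = 0x1E5 (11 bits → U+01E5).

U+01E5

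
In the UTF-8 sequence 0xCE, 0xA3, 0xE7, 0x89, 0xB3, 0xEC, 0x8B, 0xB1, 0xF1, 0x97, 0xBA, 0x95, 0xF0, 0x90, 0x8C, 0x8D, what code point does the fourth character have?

U+57E95

Offset 0: leading byte 0xCE = 11001110 → 2-byte char #1 = CE A3.
Offset 2: leading byte 0xE7 = 11100111 → 3-byte char #2 = E7 89 B3.
Offset 5: leading byte 0xEC = 11101100 → 3-byte char #3 = EC 8B B1.
Offset 8: leading byte 0xF1 = 11110001 → 4-byte char #4 = F1 97 BA 95.
Leading byte 0xF1 = 11110001 matches 11110xxx → 4-byte sequence.
Byte 1: 0xF1 = 11110001, payload 001 (3 bits).
Byte 2: 0x97 = 10010111 (10xxxxxx ✓), payload 010111.
Byte 3: 0xBA = 10111010 (10xxxxxx ✓), payload 111010.
Byte 4: 0x95 = 10010101 (10xxxxxx ✓), payload 010101.
Concatenate: 001010111111010010101 = 0x57E95 (21 bits → U+57E95).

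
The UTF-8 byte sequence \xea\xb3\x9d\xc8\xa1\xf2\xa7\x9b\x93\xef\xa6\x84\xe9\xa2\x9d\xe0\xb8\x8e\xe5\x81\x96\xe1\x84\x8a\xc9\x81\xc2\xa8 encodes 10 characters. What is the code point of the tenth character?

Offset 0: leading byte 0xEA = 11101010 → 3-byte char #1 = EA B3 9D.
Offset 3: leading byte 0xC8 = 11001000 → 2-byte char #2 = C8 A1.
Offset 5: leading byte 0xF2 = 11110010 → 4-byte char #3 = F2 A7 9B 93.
Offset 9: leading byte 0xEF = 11101111 → 3-byte char #4 = EF A6 84.
Offset 12: leading byte 0xE9 = 11101001 → 3-byte char #5 = E9 A2 9D.
Offset 15: leading byte 0xE0 = 11100000 → 3-byte char #6 = E0 B8 8E.
Offset 18: leading byte 0xE5 = 11100101 → 3-byte char #7 = E5 81 96.
Offset 21: leading byte 0xE1 = 11100001 → 3-byte char #8 = E1 84 8A.
Offset 24: leading byte 0xC9 = 11001001 → 2-byte char #9 = C9 81.
Offset 26: leading byte 0xC2 = 11000010 → 2-byte char #10 = C2 A8.
Leading byte 0xC2 = 11000010 matches 110xxxxx → 2-byte sequence.
Byte 1: 0xC2 = 11000010, payload 00010 (5 bits).
Byte 2: 0xA8 = 10101000 (10xxxxxx ✓), payload 101000.
Concatenate: 00010101000 = 0xA8 (11 bits → U+00A8).

U+00A8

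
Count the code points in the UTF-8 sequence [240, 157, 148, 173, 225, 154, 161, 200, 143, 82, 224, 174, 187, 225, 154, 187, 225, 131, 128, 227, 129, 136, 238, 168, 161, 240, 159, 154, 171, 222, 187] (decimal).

11

Byte at offset 0: 0xF0 = 11110000 → 4-byte char (#1). Advance 4.
Byte at offset 4: 0xE1 = 11100001 → 3-byte char (#2). Advance 3.
Byte at offset 7: 0xC8 = 11001000 → 2-byte char (#3). Advance 2.
Byte at offset 9: 0x52 = 01010010 → 1-byte char (#4). Advance 1.
Byte at offset 10: 0xE0 = 11100000 → 3-byte char (#5). Advance 3.
Byte at offset 13: 0xE1 = 11100001 → 3-byte char (#6). Advance 3.
Byte at offset 16: 0xE1 = 11100001 → 3-byte char (#7). Advance 3.
Byte at offset 19: 0xE3 = 11100011 → 3-byte char (#8). Advance 3.
Byte at offset 22: 0xEE = 11101110 → 3-byte char (#9). Advance 3.
Byte at offset 25: 0xF0 = 11110000 → 4-byte char (#10). Advance 4.
Byte at offset 29: 0xDE = 11011110 → 2-byte char (#11). Advance 2.
Reached end at offset 31 after 11 code points.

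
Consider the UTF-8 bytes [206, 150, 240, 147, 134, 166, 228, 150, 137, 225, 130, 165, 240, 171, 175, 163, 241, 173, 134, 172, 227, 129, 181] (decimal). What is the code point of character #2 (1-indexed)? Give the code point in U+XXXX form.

Offset 0: leading byte 0xCE = 11001110 → 2-byte char #1 = CE 96.
Offset 2: leading byte 0xF0 = 11110000 → 4-byte char #2 = F0 93 86 A6.
Leading byte 0xF0 = 11110000 matches 11110xxx → 4-byte sequence.
Byte 1: 0xF0 = 11110000, payload 000 (3 bits).
Byte 2: 0x93 = 10010011 (10xxxxxx ✓), payload 010011.
Byte 3: 0x86 = 10000110 (10xxxxxx ✓), payload 000110.
Byte 4: 0xA6 = 10100110 (10xxxxxx ✓), payload 100110.
Concatenate: 000010011000110100110 = 0x131A6 (21 bits → U+131A6).

U+131A6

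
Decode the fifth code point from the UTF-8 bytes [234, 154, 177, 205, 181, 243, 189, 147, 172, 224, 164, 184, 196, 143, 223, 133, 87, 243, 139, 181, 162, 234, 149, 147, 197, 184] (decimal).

U+010F

Offset 0: leading byte 0xEA = 11101010 → 3-byte char #1 = EA 9A B1.
Offset 3: leading byte 0xCD = 11001101 → 2-byte char #2 = CD B5.
Offset 5: leading byte 0xF3 = 11110011 → 4-byte char #3 = F3 BD 93 AC.
Offset 9: leading byte 0xE0 = 11100000 → 3-byte char #4 = E0 A4 B8.
Offset 12: leading byte 0xC4 = 11000100 → 2-byte char #5 = C4 8F.
Leading byte 0xC4 = 11000100 matches 110xxxxx → 2-byte sequence.
Byte 1: 0xC4 = 11000100, payload 00100 (5 bits).
Byte 2: 0x8F = 10001111 (10xxxxxx ✓), payload 001111.
Concatenate: 00100001111 = 0x10F (11 bits → U+010F).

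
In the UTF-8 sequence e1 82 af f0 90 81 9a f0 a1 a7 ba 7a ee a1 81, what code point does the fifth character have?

U+E841

Offset 0: leading byte 0xE1 = 11100001 → 3-byte char #1 = E1 82 AF.
Offset 3: leading byte 0xF0 = 11110000 → 4-byte char #2 = F0 90 81 9A.
Offset 7: leading byte 0xF0 = 11110000 → 4-byte char #3 = F0 A1 A7 BA.
Offset 11: leading byte 0x7A = 01111010 → 1-byte char #4 = 7A.
Offset 12: leading byte 0xEE = 11101110 → 3-byte char #5 = EE A1 81.
Leading byte 0xEE = 11101110 matches 1110xxxx → 3-byte sequence.
Byte 1: 0xEE = 11101110, payload 1110 (4 bits).
Byte 2: 0xA1 = 10100001 (10xxxxxx ✓), payload 100001.
Byte 3: 0x81 = 10000001 (10xxxxxx ✓), payload 000001.
Concatenate: 1110100001000001 = 0xE841 (16 bits → U+E841).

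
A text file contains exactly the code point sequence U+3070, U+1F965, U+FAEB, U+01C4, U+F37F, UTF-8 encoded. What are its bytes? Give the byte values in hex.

U+3070: 3-byte form → E3 81 B0.
U+1F965: 4-byte form → F0 9F A5 A5.
U+FAEB: 3-byte form → EF AB AB.
U+01C4: 2-byte form → C7 84.
U+F37F: 3-byte form → EF 8D BF.
Concatenated (15 bytes): E3 81 B0 F0 9F A5 A5 EF AB AB C7 84 EF 8D BF.

E3 81 B0 F0 9F A5 A5 EF AB AB C7 84 EF 8D BF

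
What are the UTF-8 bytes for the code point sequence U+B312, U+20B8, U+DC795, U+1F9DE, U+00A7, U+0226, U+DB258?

EB 8C 92 E2 82 B8 F3 9C 9E 95 F0 9F A7 9E C2 A7 C8 A6 F3 9B 89 98

U+B312: 3-byte form → EB 8C 92.
U+20B8: 3-byte form → E2 82 B8.
U+DC795: 4-byte form → F3 9C 9E 95.
U+1F9DE: 4-byte form → F0 9F A7 9E.
U+00A7: 2-byte form → C2 A7.
U+0226: 2-byte form → C8 A6.
U+DB258: 4-byte form → F3 9B 89 98.
Concatenated (22 bytes): EB 8C 92 E2 82 B8 F3 9C 9E 95 F0 9F A7 9E C2 A7 C8 A6 F3 9B 89 98.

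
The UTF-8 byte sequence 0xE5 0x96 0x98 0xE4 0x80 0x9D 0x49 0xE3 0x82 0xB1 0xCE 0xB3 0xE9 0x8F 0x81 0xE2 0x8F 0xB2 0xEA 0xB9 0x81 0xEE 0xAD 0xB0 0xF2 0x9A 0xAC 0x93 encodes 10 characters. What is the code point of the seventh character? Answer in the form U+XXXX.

Offset 0: leading byte 0xE5 = 11100101 → 3-byte char #1 = E5 96 98.
Offset 3: leading byte 0xE4 = 11100100 → 3-byte char #2 = E4 80 9D.
Offset 6: leading byte 0x49 = 01001001 → 1-byte char #3 = 49.
Offset 7: leading byte 0xE3 = 11100011 → 3-byte char #4 = E3 82 B1.
Offset 10: leading byte 0xCE = 11001110 → 2-byte char #5 = CE B3.
Offset 12: leading byte 0xE9 = 11101001 → 3-byte char #6 = E9 8F 81.
Offset 15: leading byte 0xE2 = 11100010 → 3-byte char #7 = E2 8F B2.
Leading byte 0xE2 = 11100010 matches 1110xxxx → 3-byte sequence.
Byte 1: 0xE2 = 11100010, payload 0010 (4 bits).
Byte 2: 0x8F = 10001111 (10xxxxxx ✓), payload 001111.
Byte 3: 0xB2 = 10110010 (10xxxxxx ✓), payload 110010.
Concatenate: 0010001111110010 = 0x23F2 (16 bits → U+23F2).

U+23F2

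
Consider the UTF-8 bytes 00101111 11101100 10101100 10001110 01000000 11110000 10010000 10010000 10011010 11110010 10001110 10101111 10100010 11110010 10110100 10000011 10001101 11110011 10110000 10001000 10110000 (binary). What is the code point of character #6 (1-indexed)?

U+B40CD

Offset 0: leading byte 0x2F = 00101111 → 1-byte char #1 = 2F.
Offset 1: leading byte 0xEC = 11101100 → 3-byte char #2 = EC AC 8E.
Offset 4: leading byte 0x40 = 01000000 → 1-byte char #3 = 40.
Offset 5: leading byte 0xF0 = 11110000 → 4-byte char #4 = F0 90 90 9A.
Offset 9: leading byte 0xF2 = 11110010 → 4-byte char #5 = F2 8E AF A2.
Offset 13: leading byte 0xF2 = 11110010 → 4-byte char #6 = F2 B4 83 8D.
Leading byte 0xF2 = 11110010 matches 11110xxx → 4-byte sequence.
Byte 1: 0xF2 = 11110010, payload 010 (3 bits).
Byte 2: 0xB4 = 10110100 (10xxxxxx ✓), payload 110100.
Byte 3: 0x83 = 10000011 (10xxxxxx ✓), payload 000011.
Byte 4: 0x8D = 10001101 (10xxxxxx ✓), payload 001101.
Concatenate: 010110100000011001101 = 0xB40CD (21 bits → U+B40CD).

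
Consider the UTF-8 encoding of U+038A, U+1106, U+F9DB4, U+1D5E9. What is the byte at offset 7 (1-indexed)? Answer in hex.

0xB9

1-indexed offset 7 is 0-indexed offset 6.
U+038A → 2-byte form CE 8A at offsets 0–1.
U+1106 → 3-byte form E1 84 86 at offsets 2–4.
U+F9DB4 → 4-byte form F3 B9 B6 B4 at offsets 5–8.
Offset 6 falls in char 3's range; it's byte 2 of F3 B9 B6 B4 = 0xB9.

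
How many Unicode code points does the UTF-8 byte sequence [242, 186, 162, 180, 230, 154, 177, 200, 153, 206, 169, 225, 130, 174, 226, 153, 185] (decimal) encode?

Byte at offset 0: 0xF2 = 11110010 → 4-byte char (#1). Advance 4.
Byte at offset 4: 0xE6 = 11100110 → 3-byte char (#2). Advance 3.
Byte at offset 7: 0xC8 = 11001000 → 2-byte char (#3). Advance 2.
Byte at offset 9: 0xCE = 11001110 → 2-byte char (#4). Advance 2.
Byte at offset 11: 0xE1 = 11100001 → 3-byte char (#5). Advance 3.
Byte at offset 14: 0xE2 = 11100010 → 3-byte char (#6). Advance 3.
Reached end at offset 17 after 6 code points.

6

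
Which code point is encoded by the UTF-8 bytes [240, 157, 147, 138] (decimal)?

U+1D4CA

Leading byte 0xF0 = 11110000 matches 11110xxx → 4-byte sequence.
Byte 1: 0xF0 = 11110000, payload 000 (3 bits).
Byte 2: 0x9D = 10011101 (10xxxxxx ✓), payload 011101.
Byte 3: 0x93 = 10010011 (10xxxxxx ✓), payload 010011.
Byte 4: 0x8A = 10001010 (10xxxxxx ✓), payload 001010.
Concatenate: 000011101010011001010 = 0x1D4CA (21 bits → U+1D4CA).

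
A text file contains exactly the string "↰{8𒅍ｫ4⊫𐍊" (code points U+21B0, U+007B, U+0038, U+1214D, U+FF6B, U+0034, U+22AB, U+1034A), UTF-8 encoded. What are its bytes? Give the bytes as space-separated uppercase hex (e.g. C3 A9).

E2 86 B0 7B 38 F0 92 85 8D EF BD AB 34 E2 8A AB F0 90 8D 8A

U+21B0: 3-byte form → E2 86 B0.
U+007B: 1-byte form → 7B.
U+0038: 1-byte form → 38.
U+1214D: 4-byte form → F0 92 85 8D.
U+FF6B: 3-byte form → EF BD AB.
U+0034: 1-byte form → 34.
U+22AB: 3-byte form → E2 8A AB.
U+1034A: 4-byte form → F0 90 8D 8A.
Concatenated (20 bytes): E2 86 B0 7B 38 F0 92 85 8D EF BD AB 34 E2 8A AB F0 90 8D 8A.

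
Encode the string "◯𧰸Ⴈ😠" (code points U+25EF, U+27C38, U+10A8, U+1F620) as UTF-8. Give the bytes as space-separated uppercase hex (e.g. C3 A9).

U+25EF: 3-byte form → E2 97 AF.
U+27C38: 4-byte form → F0 A7 B0 B8.
U+10A8: 3-byte form → E1 82 A8.
U+1F620: 4-byte form → F0 9F 98 A0.
Concatenated (14 bytes): E2 97 AF F0 A7 B0 B8 E1 82 A8 F0 9F 98 A0.

E2 97 AF F0 A7 B0 B8 E1 82 A8 F0 9F 98 A0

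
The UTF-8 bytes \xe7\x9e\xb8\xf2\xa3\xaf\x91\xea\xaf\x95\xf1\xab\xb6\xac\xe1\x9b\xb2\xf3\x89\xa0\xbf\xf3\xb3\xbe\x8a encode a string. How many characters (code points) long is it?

7

Byte at offset 0: 0xE7 = 11100111 → 3-byte char (#1). Advance 3.
Byte at offset 3: 0xF2 = 11110010 → 4-byte char (#2). Advance 4.
Byte at offset 7: 0xEA = 11101010 → 3-byte char (#3). Advance 3.
Byte at offset 10: 0xF1 = 11110001 → 4-byte char (#4). Advance 4.
Byte at offset 14: 0xE1 = 11100001 → 3-byte char (#5). Advance 3.
Byte at offset 17: 0xF3 = 11110011 → 4-byte char (#6). Advance 4.
Byte at offset 21: 0xF3 = 11110011 → 4-byte char (#7). Advance 4.
Reached end at offset 25 after 7 code points.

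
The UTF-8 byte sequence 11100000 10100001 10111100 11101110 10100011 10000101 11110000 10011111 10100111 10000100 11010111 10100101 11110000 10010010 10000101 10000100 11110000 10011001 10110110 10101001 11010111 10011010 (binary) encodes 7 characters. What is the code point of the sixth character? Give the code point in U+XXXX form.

U+19DA9

Offset 0: leading byte 0xE0 = 11100000 → 3-byte char #1 = E0 A1 BC.
Offset 3: leading byte 0xEE = 11101110 → 3-byte char #2 = EE A3 85.
Offset 6: leading byte 0xF0 = 11110000 → 4-byte char #3 = F0 9F A7 84.
Offset 10: leading byte 0xD7 = 11010111 → 2-byte char #4 = D7 A5.
Offset 12: leading byte 0xF0 = 11110000 → 4-byte char #5 = F0 92 85 84.
Offset 16: leading byte 0xF0 = 11110000 → 4-byte char #6 = F0 99 B6 A9.
Leading byte 0xF0 = 11110000 matches 11110xxx → 4-byte sequence.
Byte 1: 0xF0 = 11110000, payload 000 (3 bits).
Byte 2: 0x99 = 10011001 (10xxxxxx ✓), payload 011001.
Byte 3: 0xB6 = 10110110 (10xxxxxx ✓), payload 110110.
Byte 4: 0xA9 = 10101001 (10xxxxxx ✓), payload 101001.
Concatenate: 000011001110110101001 = 0x19DA9 (21 bits → U+19DA9).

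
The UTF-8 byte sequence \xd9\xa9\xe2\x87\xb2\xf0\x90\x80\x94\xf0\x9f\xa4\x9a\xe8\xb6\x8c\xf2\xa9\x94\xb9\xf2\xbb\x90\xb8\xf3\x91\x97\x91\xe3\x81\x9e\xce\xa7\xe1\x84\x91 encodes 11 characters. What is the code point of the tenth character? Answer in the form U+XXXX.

Offset 0: leading byte 0xD9 = 11011001 → 2-byte char #1 = D9 A9.
Offset 2: leading byte 0xE2 = 11100010 → 3-byte char #2 = E2 87 B2.
Offset 5: leading byte 0xF0 = 11110000 → 4-byte char #3 = F0 90 80 94.
Offset 9: leading byte 0xF0 = 11110000 → 4-byte char #4 = F0 9F A4 9A.
Offset 13: leading byte 0xE8 = 11101000 → 3-byte char #5 = E8 B6 8C.
Offset 16: leading byte 0xF2 = 11110010 → 4-byte char #6 = F2 A9 94 B9.
Offset 20: leading byte 0xF2 = 11110010 → 4-byte char #7 = F2 BB 90 B8.
Offset 24: leading byte 0xF3 = 11110011 → 4-byte char #8 = F3 91 97 91.
Offset 28: leading byte 0xE3 = 11100011 → 3-byte char #9 = E3 81 9E.
Offset 31: leading byte 0xCE = 11001110 → 2-byte char #10 = CE A7.
Leading byte 0xCE = 11001110 matches 110xxxxx → 2-byte sequence.
Byte 1: 0xCE = 11001110, payload 01110 (5 bits).
Byte 2: 0xA7 = 10100111 (10xxxxxx ✓), payload 100111.
Concatenate: 01110100111 = 0x3A7 (11 bits → U+03A7).

U+03A7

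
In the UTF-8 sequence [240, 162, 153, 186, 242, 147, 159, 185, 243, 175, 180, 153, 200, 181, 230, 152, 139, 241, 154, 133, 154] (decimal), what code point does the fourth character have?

U+0235

Offset 0: leading byte 0xF0 = 11110000 → 4-byte char #1 = F0 A2 99 BA.
Offset 4: leading byte 0xF2 = 11110010 → 4-byte char #2 = F2 93 9F B9.
Offset 8: leading byte 0xF3 = 11110011 → 4-byte char #3 = F3 AF B4 99.
Offset 12: leading byte 0xC8 = 11001000 → 2-byte char #4 = C8 B5.
Leading byte 0xC8 = 11001000 matches 110xxxxx → 2-byte sequence.
Byte 1: 0xC8 = 11001000, payload 01000 (5 bits).
Byte 2: 0xB5 = 10110101 (10xxxxxx ✓), payload 110101.
Concatenate: 01000110101 = 0x235 (11 bits → U+0235).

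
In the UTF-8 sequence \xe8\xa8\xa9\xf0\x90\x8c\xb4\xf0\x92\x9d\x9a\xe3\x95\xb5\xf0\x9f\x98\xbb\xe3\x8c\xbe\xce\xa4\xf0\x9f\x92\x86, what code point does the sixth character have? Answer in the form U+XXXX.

U+333E

Offset 0: leading byte 0xE8 = 11101000 → 3-byte char #1 = E8 A8 A9.
Offset 3: leading byte 0xF0 = 11110000 → 4-byte char #2 = F0 90 8C B4.
Offset 7: leading byte 0xF0 = 11110000 → 4-byte char #3 = F0 92 9D 9A.
Offset 11: leading byte 0xE3 = 11100011 → 3-byte char #4 = E3 95 B5.
Offset 14: leading byte 0xF0 = 11110000 → 4-byte char #5 = F0 9F 98 BB.
Offset 18: leading byte 0xE3 = 11100011 → 3-byte char #6 = E3 8C BE.
Leading byte 0xE3 = 11100011 matches 1110xxxx → 3-byte sequence.
Byte 1: 0xE3 = 11100011, payload 0011 (4 bits).
Byte 2: 0x8C = 10001100 (10xxxxxx ✓), payload 001100.
Byte 3: 0xBE = 10111110 (10xxxxxx ✓), payload 111110.
Concatenate: 0011001100111110 = 0x333E (16 bits → U+333E).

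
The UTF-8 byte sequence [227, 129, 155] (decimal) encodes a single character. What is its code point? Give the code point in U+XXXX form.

U+305B

Leading byte 0xE3 = 11100011 matches 1110xxxx → 3-byte sequence.
Byte 1: 0xE3 = 11100011, payload 0011 (4 bits).
Byte 2: 0x81 = 10000001 (10xxxxxx ✓), payload 000001.
Byte 3: 0x9B = 10011011 (10xxxxxx ✓), payload 011011.
Concatenate: 0011000001011011 = 0x305B (16 bits → U+305B).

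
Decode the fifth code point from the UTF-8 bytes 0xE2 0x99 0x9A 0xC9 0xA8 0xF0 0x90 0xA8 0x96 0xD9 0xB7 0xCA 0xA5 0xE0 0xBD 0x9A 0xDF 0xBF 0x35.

U+02A5

Offset 0: leading byte 0xE2 = 11100010 → 3-byte char #1 = E2 99 9A.
Offset 3: leading byte 0xC9 = 11001001 → 2-byte char #2 = C9 A8.
Offset 5: leading byte 0xF0 = 11110000 → 4-byte char #3 = F0 90 A8 96.
Offset 9: leading byte 0xD9 = 11011001 → 2-byte char #4 = D9 B7.
Offset 11: leading byte 0xCA = 11001010 → 2-byte char #5 = CA A5.
Leading byte 0xCA = 11001010 matches 110xxxxx → 2-byte sequence.
Byte 1: 0xCA = 11001010, payload 01010 (5 bits).
Byte 2: 0xA5 = 10100101 (10xxxxxx ✓), payload 100101.
Concatenate: 01010100101 = 0x2A5 (11 bits → U+02A5).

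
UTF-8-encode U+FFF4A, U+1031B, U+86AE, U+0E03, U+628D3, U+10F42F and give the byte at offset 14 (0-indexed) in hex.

U+FFF4A → 4-byte form F3 BF BD 8A at offsets 0–3.
U+1031B → 4-byte form F0 90 8C 9B at offsets 4–7.
U+86AE → 3-byte form E8 9A AE at offsets 8–10.
U+0E03 → 3-byte form E0 B8 83 at offsets 11–13.
U+628D3 → 4-byte form F1 A2 A3 93 at offsets 14–17.
Offset 14 falls in char 5's range; it's byte 1 of F1 A2 A3 93 = 0xF1.

0xF1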